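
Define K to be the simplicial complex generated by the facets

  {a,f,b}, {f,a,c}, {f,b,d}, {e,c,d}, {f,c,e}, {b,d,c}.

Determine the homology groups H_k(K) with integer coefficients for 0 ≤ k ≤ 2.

Order the vertices as a < b < c < d < e < f. Listing each simplex with vertices in this order, K has dimension 2 with simplices:

  0-simplices (6): a, b, c, d, e, f
  1-simplices (12): ab, ac, af, bc, bd, bf, cd, ce, cf, de, df, ef
  2-simplices (6): abf, acf, bcd, bdf, cde, cef

so the chain groups are C_0 ≅ Z^6, C_1 ≅ Z^12, C_2 ≅ Z^6.

The boundary map ∂_1: C_1 → C_0 maps an edge to its endpoints' difference, ∂[p,q] = q − p. For instance
  ∂ce = e − c.
This gives a 6×12 integer matrix of rank 5; reducing to Smith normal form yields diagonal entries (1,1,1,1,1).

∂_2: C_2 → C_1 acts by ∂[p,q,r] = [q,r] − [p,r] + [p,q]. For instance
  ∂acf = cf − af + ac,
  ∂cef = ef − cf + ce.
As a 12×6 matrix over Z this has rank 6, with invariant factors (1,1,1,1,1,1).

Now H_k = ker ∂_k / im ∂_{k+1}, so:

  H_0: rank C_0 − rank ∂_1 = 6 − 5 = 1, and the invariant factors of ∂_1 are all 1, so H_0 = Z.
  H_1: rank ker ∂_1 − rank ∂_2 = (12 − 5) − 6 = 1, and the invariant factors of ∂_2 are all 1, so H_1 = Z.
  H_2: rank ker ∂_2 − rank ∂_3 = (6 − 6) − 0 = 0, and there is no ∂_3, so H_2 = 0.

(K is a triangulation of the cylinder S^1 x I.)

H_0 = Z,  H_1 = Z,  H_2 = 0.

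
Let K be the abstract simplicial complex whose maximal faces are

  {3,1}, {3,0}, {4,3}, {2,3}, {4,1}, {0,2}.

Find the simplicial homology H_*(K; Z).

H_0 ≅ Z,  H_1 ≅ Z^2.

K has 5 vertices, 6 edges.
rank ∂_0 = 0, rank ∂_1 = 4 ⇒ b_0 = 5 − 0 − 4 = 1; all invariant factors of ∂_1 are 1 so no torsion. So H_0 = Z.
rank ∂_1 = 4, rank ∂_2 = 0 ⇒ b_1 = 6 − 4 − 0 = 2. So H_1 = Z^2.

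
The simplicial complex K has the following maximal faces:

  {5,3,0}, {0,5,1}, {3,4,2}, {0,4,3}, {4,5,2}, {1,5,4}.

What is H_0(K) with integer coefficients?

Order the vertices as 0 < 1 < 2 < 3 < 4 < 5. Listing each simplex with vertices in this order, K has dimension 2 with simplices:

  0-simplices (6): [0], [1], [2], [3], [4], [5]
  1-simplices (12): [0,1], [0,3], [0,4], [0,5], [1,4], [1,5], [2,3], [2,4], [2,5], [3,4], [3,5], [4,5]
  2-simplices (6): [0,1,5], [0,3,4], [0,3,5], [1,4,5], [2,3,4], [2,4,5]

Hence C_0 ≅ Z^6, C_1 ≅ Z^12, C_2 ≅ Z^6.

The boundary map ∂_1: C_1 → C_0 maps an edge to its endpoints' difference, ∂[p,q] = q − p. For instance
  ∂[0,4] = [4] − [0].
This gives a 6×12 integer matrix of rank 5; reducing to Smith normal form yields diagonal entries (1,1,1,1,1).

Boundary ∂_2: C_2 → C_1 maps a triangle to the signed sum of its edges. For instance
  ∂[0,3,5] = [3,5] − [0,5] + [0,3],
  ∂[2,3,4] = [3,4] − [2,4] + [2,3].
The 12×6 boundary matrix has rank 6 and Smith normal form diag(1,1,1,1,1,1).

Reading off H_k = ker ∂_k / im ∂_{k+1}:

  H_0: rank C_0 − rank ∂_1 = 6 − 5 = 1, and the invariant factors of ∂_1 are all 1, so H_0 = Z.

H_0 = Z.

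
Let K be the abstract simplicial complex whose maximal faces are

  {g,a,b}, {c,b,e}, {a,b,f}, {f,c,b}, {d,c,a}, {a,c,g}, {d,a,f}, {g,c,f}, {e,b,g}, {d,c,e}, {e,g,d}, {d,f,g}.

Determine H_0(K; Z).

H_0 = Z.

We work with the vertex ordering a < b < c < d < e < f < g. The simplices of K, each written with vertices in increasing order, are:

  0-simplices (7): a, b, c, d, e, f, g
  1-simplices (18): ab, ac, ad, af, ag, bc, be, bf, bg, cd, ce, cf, cg, de, df, dg, eg, fg
  2-simplices (12): abf, abg, acd, acg, adf, bce, bcf, beg, cde, cfg, deg, dfg

giving chain groups C_0 ≅ Z^7, C_1 ≅ Z^18, C_2 ≅ Z^12.

The boundary map ∂_1: C_1 → C_0 maps an edge to its endpoints' difference, ∂[p,q] = q − p.
The 7×18 boundary matrix has rank 6 and Smith normal form diag(1,1,1,1,1,1).

The boundary map ∂_2: C_2 → C_1 acts by ∂[p,q,r] = [q,r] − [p,r] + [p,q]. For instance
  ∂deg = eg − dg + de,
  ∂acg = cg − ag + ac.
The 18×12 boundary matrix has rank 12 and Smith normal form diag(1,1,1,1,1,1,1,1,1,1,1,2).

From H_k ≅ ker(∂_k) / im(∂_{k+1}) we obtain:

  H_0: rank C_0 − rank ∂_1 = 7 − 6 = 1, and the invariant factors of ∂_1 are all 1, so H_0 = Z.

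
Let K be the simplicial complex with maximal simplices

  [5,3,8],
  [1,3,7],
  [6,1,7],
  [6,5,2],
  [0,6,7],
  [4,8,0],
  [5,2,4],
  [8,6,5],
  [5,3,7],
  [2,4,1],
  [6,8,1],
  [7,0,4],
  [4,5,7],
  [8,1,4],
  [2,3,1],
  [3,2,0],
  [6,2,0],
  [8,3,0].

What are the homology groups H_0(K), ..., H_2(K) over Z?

K has 9 vertices, 27 edges, 18 triangles.
rank ∂_0 = 0, rank ∂_1 = 8 ⇒ b_0 = 9 − 0 − 8 = 1; all invariant factors of ∂_1 are 1 so no torsion. So H_0 = Z.
rank ∂_1 = 8, rank ∂_2 = 17 ⇒ b_1 = 27 − 8 − 17 = 2; all invariant factors of ∂_2 are 1 so no torsion. So H_1 = Z^2.
rank ∂_2 = 17, rank ∂_3 = 0 ⇒ b_2 = 18 − 17 − 0 = 1. So H_2 = Z.

H_0 ≅ Z,  H_1 ≅ Z^2,  H_2 ≅ Z.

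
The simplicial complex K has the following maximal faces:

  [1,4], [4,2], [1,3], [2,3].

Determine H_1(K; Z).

H_1 = Z.

Fix the vertex order 1 < 2 < 3 < 4 and write every simplex with vertices in increasing order. Then dim K = 1 and the simplices of K are:

  0-simplices (4): [1], [2], [3], [4]
  1-simplices (4): [1,3], [1,4], [2,3], [2,4]

giving chain groups C_0 ≅ Z^4, C_1 ≅ Z^4.

∂_1: C_1 → C_0 sends each edge [p,q] (with p < q) to q − p.
The resulting 4×4 matrix has rank 3, and its Smith normal form has invariant factors (1,1,1).

Now H_k = ker ∂_k / im ∂_{k+1}, so:

  H_1: rank ker ∂_1 − rank ∂_2 = (4 − 3) − 0 = 1, and there is no ∂_2, so H_1 = Z.

(K is a triangulation of the circle S^1.)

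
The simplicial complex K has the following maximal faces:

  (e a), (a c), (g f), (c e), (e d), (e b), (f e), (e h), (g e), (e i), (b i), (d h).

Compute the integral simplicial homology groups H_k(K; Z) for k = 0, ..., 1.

K has 9 vertices, 12 edges.
rank ∂_0 = 0, rank ∂_1 = 8 ⇒ b_0 = 9 − 0 − 8 = 1; all invariant factors of ∂_1 are 1 so no torsion. So H_0 = Z.
rank ∂_1 = 8, rank ∂_2 = 0 ⇒ b_1 = 12 − 8 − 0 = 4. So H_1 = Z^4.

H_0 ≅ Z,  H_1 ≅ Z^4.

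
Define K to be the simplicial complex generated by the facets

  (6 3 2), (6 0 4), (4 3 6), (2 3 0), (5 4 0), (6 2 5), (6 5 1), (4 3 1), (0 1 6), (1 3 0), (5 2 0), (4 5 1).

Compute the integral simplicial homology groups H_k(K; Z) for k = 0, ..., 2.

We work with the vertex ordering 0 < 1 < 2 < 3 < 4 < 5 < 6. The simplices of K, each written with vertices in increasing order, are:

  0-simplices (7): [0], [1], [2], [3], [4], [5], [6]
  1-simplices (18): [0,1], [0,2], [0,3], [0,4], [0,5], [0,6], [1,3], [1,4], [1,5], [1,6], [2,3], [2,5], [2,6], [3,4], [3,6], [4,5], [4,6], [5,6]
  2-simplices (12): [0,1,3], [0,1,6], [0,2,3], [0,2,5], [0,4,5], [0,4,6], [1,3,4], [1,4,5], [1,5,6], [2,3,6], [2,5,6], [3,4,6]

Hence C_0 ≅ Z^7, C_1 ≅ Z^18, C_2 ≅ Z^12.

The boundary map ∂_1: C_1 → C_0 sends each edge [p,q] (with p < q) to q − p.
The 7×18 boundary matrix has rank 6 and Smith normal form diag(1,1,1,1,1,1).

The boundary map ∂_2: C_2 → C_1 maps a triangle to the signed sum of its edges. For instance
  ∂[1,5,6] = [5,6] − [1,6] + [1,5],
  ∂[0,2,3] = [2,3] − [0,3] + [0,2].
The resulting 18×12 matrix has rank 12, and its Smith normal form has invariant factors (1,1,1,1,1,1,1,1,1,1,1,2).

Reading off H_k = ker ∂_k / im ∂_{k+1}:

  H_0: rank C_0 − rank ∂_1 = 7 − 6 = 1, and the invariant factors of ∂_1 are all 1, so H_0 ≅ Z.
  H_1: rank ker ∂_1 − rank ∂_2 = (18 − 6) − 12 = 0, and ∂_2 has invariant factor 2 > 1, so H_1 ≅ Z/2Z.
  H_2: rank ker ∂_2 − rank ∂_3 = (12 − 12) − 0 = 0, and there is no ∂_3, so H_2 ≅ 0.

(K is a triangulation of the real projective plane RP^2.)

H_0 ≅ Z,  H_1 ≅ Z/2Z,  H_2 = 0.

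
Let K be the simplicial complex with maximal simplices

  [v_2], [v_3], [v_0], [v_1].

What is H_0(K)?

Fix the vertex order v_0 < v_1 < v_2 < v_3 and write every simplex with vertices in increasing order. Then dim K = 0 and the simplices of K are:

  0-simplices (4): [v_0], [v_1], [v_2], [v_3]

giving chain groups C_0 ≅ Z^4.

Computing H_k = (kernel of ∂_k) / (image of ∂_{k+1}):

  H_0: rank C_0 − rank ∂_1 = 4 − 0 = 4, and there is no ∂_1, so H_0 = Z^4.

H_0 ≅ Z^4.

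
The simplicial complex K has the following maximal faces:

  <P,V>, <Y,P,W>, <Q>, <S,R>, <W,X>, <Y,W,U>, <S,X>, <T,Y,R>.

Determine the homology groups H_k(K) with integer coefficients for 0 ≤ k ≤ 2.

Order the vertices as P < Q < R < S < T < U < V < W < X < Y. Listing each simplex with vertices in this order, K has dimension 2 with simplices:

  0-simplices (10): P, Q, R, S, T, U, V, W, X, Y
  1-simplices (12): PV, PW, PY, RS, RT, RY, SX, TY, UW, UY, WX, WY
  2-simplices (3): PWY, RTY, UWY

giving chain groups C_0 ≅ Z^10, C_1 ≅ Z^12, C_2 ≅ Z^3.

The boundary map ∂_1: C_1 → C_0 is given by ∂[p,q] = [q] − [p]. For instance
  ∂PW = W − P.
This gives a 10×12 integer matrix of rank 8; reducing to Smith normal form yields diagonal entries (1,1,1,1,1,1,1,1).

Boundary ∂_2: C_2 → C_1 acts by ∂[p,q,r] = [q,r] − [p,r] + [p,q]. For instance
  ∂RTY = TY − RY + RT,
  ∂UWY = WY − UY + UW.
The resulting 12×3 matrix has rank 3, and its Smith normal form has invariant factors (1,1,1).

Computing H_k = (kernel of ∂_k) / (image of ∂_{k+1}):

  H_0: rank C_0 − rank ∂_1 = 10 − 8 = 2, and the invariant factors of ∂_1 are all 1, so H_0 = Z^2.
  H_1: rank ker ∂_1 − rank ∂_2 = (12 − 8) − 3 = 1, and the invariant factors of ∂_2 are all 1, so H_1 = Z.
  H_2: rank ker ∂_2 − rank ∂_3 = (3 − 3) − 0 = 0, and there is no ∂_3, so H_2 = 0.

H_0 = Z^2,  H_1 = Z,  H_2 = 0.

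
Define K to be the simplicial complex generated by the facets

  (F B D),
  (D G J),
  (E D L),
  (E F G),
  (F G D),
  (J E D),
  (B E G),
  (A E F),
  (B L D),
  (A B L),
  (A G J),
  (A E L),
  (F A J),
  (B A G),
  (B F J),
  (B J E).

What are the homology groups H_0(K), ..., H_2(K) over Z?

We work with the vertex ordering A < B < D < E < F < G < J < L. The simplices of K, each written with vertices in increasing order, are:

  0-simplices (8): A, B, D, E, F, G, J, L
  1-simplices (24): AB, AE, AF, AG, AJ, AL, BD, BE, BF, BG, BJ, BL, DE, DF, DG, DJ, DL, EF, EG, EJ, EL, FG, FJ, GJ
  2-simplices (16): ABG, ABL, AEF, AEL, AFJ, AGJ, BDF, BDL, BEG, BEJ, BFJ, DEJ, DEL, DFG, DGJ, EFG

Hence C_0 ≅ Z^8, C_1 ≅ Z^24, C_2 ≅ Z^16.

Boundary ∂_1: C_1 → C_0 sends each edge [p,q] (with p < q) to q − p.
This gives a 8×24 integer matrix of rank 7; reducing to Smith normal form yields diagonal entries (1,1,1,1,1,1,1).

Boundary ∂_2: C_2 → C_1 sends each 2-simplex [p,q,r] to [q,r] − [p,r] + [p,q]. For instance
  ∂DGJ = GJ − DJ + DG,
  ∂ABG = BG − AG + AB.
This gives a 24×16 integer matrix of rank 15; reducing to Smith normal form yields diagonal entries (1,1,1,1,1,1,1,1,1,1,1,1,1,1,1).

Reading off H_k = ker ∂_k / im ∂_{k+1}:

  H_0: rank C_0 − rank ∂_1 = 8 − 7 = 1, and the invariant factors of ∂_1 are all 1, so H_0 = Z.
  H_1: rank ker ∂_1 − rank ∂_2 = (24 − 7) − 15 = 2, and the invariant factors of ∂_2 are all 1, so H_1 = Z^2.
  H_2: rank ker ∂_2 − rank ∂_3 = (16 − 15) − 0 = 1, and there is no ∂_3, so H_2 = Z.

As a check, the Euler characteristic is 8 − 24 + 16 = 0, which agrees with 1 − 2 + 1 = 0.
(K is a triangulation of the torus T^2.)

H_0 ≅ Z,  H_1 ≅ Z^2,  H_2 ≅ Z.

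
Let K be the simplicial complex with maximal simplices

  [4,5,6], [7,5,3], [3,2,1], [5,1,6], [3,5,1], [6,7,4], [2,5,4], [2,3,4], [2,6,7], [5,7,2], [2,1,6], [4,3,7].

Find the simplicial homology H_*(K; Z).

H_0 = Z,  H_1 = Z/2,  H_2 = 0.

K has 7 vertices, 18 edges, 12 triangles.
rank ∂_0 = 0, rank ∂_1 = 6 ⇒ b_0 = 7 − 0 − 6 = 1; all invariant factors of ∂_1 are 1 so no torsion. So H_0 = Z.
rank ∂_1 = 6, rank ∂_2 = 12 ⇒ b_1 = 18 − 6 − 12 = 0; ∂_2 has invariant factor(s) [2] giving torsion. So H_1 = Z/2.
rank ∂_2 = 12, rank ∂_3 = 0 ⇒ b_2 = 12 − 12 − 0 = 0. So H_2 = 0.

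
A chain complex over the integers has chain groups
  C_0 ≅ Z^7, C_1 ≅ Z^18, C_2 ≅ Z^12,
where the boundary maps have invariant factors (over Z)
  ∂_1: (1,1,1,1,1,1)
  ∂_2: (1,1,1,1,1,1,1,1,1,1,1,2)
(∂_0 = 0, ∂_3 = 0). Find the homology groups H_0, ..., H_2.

H_0: b_0 = 7 − 0 − 6 = 1; torsion from ∂_1 factors > 1: none. So H_0 = Z.
H_1: b_1 = 18 − 6 − 12 = 0; torsion from ∂_2 factors > 1: [2]. So H_1 = Z/2.
H_2: b_2 = 12 − 12 − 0 = 0; torsion from ∂_3 factors > 1: none. So H_2 = 0.

H_0 = Z,  H_1 = Z/2,  H_2 = 0.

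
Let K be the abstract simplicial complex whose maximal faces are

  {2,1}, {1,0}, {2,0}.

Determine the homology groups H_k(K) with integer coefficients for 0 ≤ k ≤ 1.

Take the total order 0 < 1 < 2 on the vertex set. Then K (dimension 1) consists of the simplices:

  0-simplices (3): [0], [1], [2]
  1-simplices (3): [0,1], [0,2], [1,2]

so the chain groups are C_0 ≅ Z^3, C_1 ≅ Z^3.

The boundary map ∂_1: C_1 → C_0 is given by ∂[p,q] = [q] − [p]. For instance
  ∂[0,1] = [1] − [0].
As a 3×3 matrix over Z this has rank 2, with invariant factors (1,1).

Reading off H_k = ker ∂_k / im ∂_{k+1}:

  H_0: rank C_0 − rank ∂_1 = 3 − 2 = 1, and the invariant factors of ∂_1 are all 1, so H_0 ≅ Z.
  H_1: rank ker ∂_1 − rank ∂_2 = (3 − 2) − 0 = 1, and there is no ∂_2, so H_1 ≅ Z.

H_0 ≅ Z,  H_1 ≅ Z.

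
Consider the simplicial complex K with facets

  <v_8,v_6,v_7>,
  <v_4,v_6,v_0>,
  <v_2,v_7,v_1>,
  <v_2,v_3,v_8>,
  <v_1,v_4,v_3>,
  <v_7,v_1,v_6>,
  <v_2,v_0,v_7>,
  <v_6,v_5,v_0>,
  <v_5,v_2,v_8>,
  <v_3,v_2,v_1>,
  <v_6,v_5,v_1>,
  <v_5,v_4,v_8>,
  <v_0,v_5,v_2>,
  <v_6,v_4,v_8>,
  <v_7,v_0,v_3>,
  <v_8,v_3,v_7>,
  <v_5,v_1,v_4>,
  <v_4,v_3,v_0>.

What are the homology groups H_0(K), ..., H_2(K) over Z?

H_0 ≅ Z,  H_1 ≅ Z ⊕ Z/2Z,  H_2 = 0.

K has 9 vertices, 27 edges, 18 triangles.
rank ∂_0 = 0, rank ∂_1 = 8 ⇒ b_0 = 9 − 0 − 8 = 1; all invariant factors of ∂_1 are 1 so no torsion. So H_0 = Z.
rank ∂_1 = 8, rank ∂_2 = 18 ⇒ b_1 = 27 − 8 − 18 = 1; ∂_2 has invariant factor(s) [2] giving torsion. So H_1 = Z ⊕ Z/2Z.
rank ∂_2 = 18, rank ∂_3 = 0 ⇒ b_2 = 18 − 18 − 0 = 0. So H_2 = 0.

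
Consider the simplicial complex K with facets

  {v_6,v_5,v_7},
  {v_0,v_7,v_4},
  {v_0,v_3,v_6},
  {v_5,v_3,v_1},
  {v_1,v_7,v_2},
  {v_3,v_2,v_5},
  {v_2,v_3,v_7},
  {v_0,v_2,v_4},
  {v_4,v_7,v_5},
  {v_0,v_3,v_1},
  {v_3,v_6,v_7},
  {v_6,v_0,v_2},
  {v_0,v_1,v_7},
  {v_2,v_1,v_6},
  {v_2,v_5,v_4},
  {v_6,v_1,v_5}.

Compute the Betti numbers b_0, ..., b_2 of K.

Take the total order v_0 < v_1 < v_2 < v_3 < v_4 < v_5 < v_6 < v_7 on the vertex set. Then K (dimension 2) consists of the simplices:

  0-simplices (8): [v_0], [v_1], [v_2], [v_3], [v_4], [v_5], [v_6], [v_7]
  1-simplices (24): (24 of them)
  2-simplices (16): (16 of them)

giving chain groups C_0 ≅ Z^8, C_1 ≅ Z^24, C_2 ≅ Z^16.

∂_1: C_1 → C_0 sends each edge [p,q] (with p < q) to q − p. For instance
  ∂[v_2,v_4] = [v_4] − [v_2].
The 8×24 boundary matrix has rank 7 and Smith normal form diag(1,1,1,1,1,1,1).

Boundary ∂_2: C_2 → C_1 maps a triangle to the signed sum of its edges. For instance
  ∂[v_2,v_3,v_5] = [v_3,v_5] − [v_2,v_5] + [v_2,v_3],
  ∂[v_1,v_2,v_7] = [v_2,v_7] − [v_1,v_7] + [v_1,v_2].
The 24×16 boundary matrix has rank 15 and Smith normal form diag(1,1,1,1,1,1,1,1,1,1,1,1,1,1,1).

From H_k ≅ ker(∂_k) / im(∂_{k+1}) we obtain:

  H_0: rank C_0 − rank ∂_1 = 8 − 7 = 1, and the invariant factors of ∂_1 are all 1, so H_0 ≅ Z.
  H_1: rank ker ∂_1 − rank ∂_2 = (24 − 7) − 15 = 2, and the invariant factors of ∂_2 are all 1, so H_1 ≅ Z^2.
  H_2: rank ker ∂_2 − rank ∂_3 = (16 − 15) − 0 = 1, and there is no ∂_3, so H_2 ≅ Z.

(K is a triangulation of the torus T^2.)

Hence the Betti numbers are b_0 = 1, b_1 = 2, b_2 = 1.

b_0 = 1, b_1 = 2, b_2 = 1.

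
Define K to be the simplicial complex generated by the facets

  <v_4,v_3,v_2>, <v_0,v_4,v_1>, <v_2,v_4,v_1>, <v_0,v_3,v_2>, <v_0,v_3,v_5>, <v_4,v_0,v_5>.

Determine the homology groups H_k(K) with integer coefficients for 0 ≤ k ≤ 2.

Order the vertices as v_0 < v_1 < v_2 < v_3 < v_4 < v_5. Listing each simplex with vertices in this order, K has dimension 2 with simplices:

  0-simplices (6): [v_0], [v_1], [v_2], [v_3], [v_4], [v_5]
  1-simplices (12): [v_0,v_1], [v_0,v_2], [v_0,v_3], [v_0,v_4], [v_0,v_5], [v_1,v_2], [v_1,v_4], [v_2,v_3], [v_2,v_4], [v_3,v_4], [v_3,v_5], [v_4,v_5]
  2-simplices (6): [v_0,v_1,v_4], [v_0,v_2,v_3], [v_0,v_3,v_5], [v_0,v_4,v_5], [v_1,v_2,v_4], [v_2,v_3,v_4]

Hence C_0 ≅ Z^6, C_1 ≅ Z^12, C_2 ≅ Z^6.

Boundary ∂_1: C_1 → C_0 is given by ∂[p,q] = [q] − [p]. For instance
  ∂[v_1,v_4] = [v_4] − [v_1].
The 6×12 boundary matrix has rank 5 and Smith normal form diag(1,1,1,1,1).

∂_2: C_2 → C_1 maps a triangle to the signed sum of its edges. For instance
  ∂[v_0,v_4,v_5] = [v_4,v_5] − [v_0,v_5] + [v_0,v_4],
  ∂[v_0,v_1,v_4] = [v_1,v_4] − [v_0,v_4] + [v_0,v_1].
As a 12×6 matrix over Z this has rank 6, with invariant factors (1,1,1,1,1,1).

From H_k ≅ ker(∂_k) / im(∂_{k+1}) we obtain:

  H_0: rank C_0 − rank ∂_1 = 6 − 5 = 1, and the invariant factors of ∂_1 are all 1, so H_0 ≅ Z.
  H_1: rank ker ∂_1 − rank ∂_2 = (12 − 5) − 6 = 1, and the invariant factors of ∂_2 are all 1, so H_1 ≅ Z.
  H_2: rank ker ∂_2 − rank ∂_3 = (6 − 6) − 0 = 0, and there is no ∂_3, so H_2 ≅ 0.

As a check, the Euler characteristic is 6 − 12 + 6 = 0, which agrees with 1 − 1 + 0 = 0.
(K is a triangulation of the cylinder S^1 x I.)

H_0 ≅ Z,  H_1 ≅ Z,  H_2 = 0.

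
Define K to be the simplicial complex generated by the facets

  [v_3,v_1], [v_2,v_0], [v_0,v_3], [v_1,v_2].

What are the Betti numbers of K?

Fix the vertex order v_0 < v_1 < v_2 < v_3 and write every simplex with vertices in increasing order. Then dim K = 1 and the simplices of K are:

  0-simplices (4): [v_0], [v_1], [v_2], [v_3]
  1-simplices (4): [v_0,v_2], [v_0,v_3], [v_1,v_2], [v_1,v_3]

giving chain groups C_0 ≅ Z^4, C_1 ≅ Z^4.

∂_1: C_1 → C_0 maps an edge to its endpoints' difference, ∂[p,q] = q − p. For instance
  ∂[v_0,v_2] = [v_2] − [v_0].
As a 4×4 matrix over Z this has rank 3, with invariant factors (1,1,1).

Reading off H_k = ker ∂_k / im ∂_{k+1}:

  H_0: rank C_0 − rank ∂_1 = 4 − 3 = 1, and the invariant factors of ∂_1 are all 1, so H_0 ≅ Z.
  H_1: rank ker ∂_1 − rank ∂_2 = (4 − 3) − 0 = 1, and there is no ∂_2, so H_1 ≅ Z.

Hence the Betti numbers are b_0 = 1, b_1 = 1.

b_0 = 1, b_1 = 1.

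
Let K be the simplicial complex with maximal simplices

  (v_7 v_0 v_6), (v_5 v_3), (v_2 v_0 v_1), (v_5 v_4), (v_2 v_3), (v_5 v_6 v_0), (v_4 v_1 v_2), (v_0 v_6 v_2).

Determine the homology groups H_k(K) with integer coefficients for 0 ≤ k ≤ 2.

Take the total order v_0 < v_1 < v_2 < v_3 < v_4 < v_5 < v_6 < v_7 on the vertex set. Then K (dimension 2) consists of the simplices:

  0-simplices (8): [v_0], [v_1], [v_2], [v_3], [v_4], [v_5], [v_6], [v_7]
  1-simplices (14): [v_0,v_1], [v_0,v_2], [v_0,v_5], [v_0,v_6], [v_0,v_7], [v_1,v_2], [v_1,v_4], [v_2,v_3], [v_2,v_4], [v_2,v_6], [v_3,v_5], [v_4,v_5], [v_5,v_6], [v_6,v_7]
  2-simplices (5): [v_0,v_1,v_2], [v_0,v_2,v_6], [v_0,v_5,v_6], [v_0,v_6,v_7], [v_1,v_2,v_4]

so the chain groups are C_0 ≅ Z^8, C_1 ≅ Z^14, C_2 ≅ Z^5.

Boundary ∂_1: C_1 → C_0 maps an edge to its endpoints' difference, ∂[p,q] = q − p.
This gives a 8×14 integer matrix of rank 7; reducing to Smith normal form yields diagonal entries (1,1,1,1,1,1,1).

The boundary map ∂_2: C_2 → C_1 acts by ∂[p,q,r] = [q,r] − [p,r] + [p,q]. For instance
  ∂[v_0,v_2,v_6] = [v_2,v_6] − [v_0,v_6] + [v_0,v_2],
  ∂[v_0,v_5,v_6] = [v_5,v_6] − [v_0,v_6] + [v_0,v_5].
This gives a 14×5 integer matrix of rank 5; reducing to Smith normal form yields diagonal entries (1,1,1,1,1).

Computing H_k = (kernel of ∂_k) / (image of ∂_{k+1}):

  H_0: rank C_0 − rank ∂_1 = 8 − 7 = 1, and the invariant factors of ∂_1 are all 1, so H_0 ≅ Z.
  H_1: rank ker ∂_1 − rank ∂_2 = (14 − 7) − 5 = 2, and the invariant factors of ∂_2 are all 1, so H_1 ≅ Z^2.
  H_2: rank ker ∂_2 − rank ∂_3 = (5 − 5) − 0 = 0, and there is no ∂_3, so H_2 ≅ 0.

H_0 = Z,  H_1 = Z^2,  H_2 = 0.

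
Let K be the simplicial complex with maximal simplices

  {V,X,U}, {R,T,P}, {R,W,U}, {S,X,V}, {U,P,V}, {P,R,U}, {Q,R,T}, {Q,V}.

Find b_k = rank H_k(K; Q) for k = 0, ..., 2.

Take the total order P < Q < R < S < T < U < V < W < X on the vertex set. Then K (dimension 2) consists of the simplices:

  0-simplices (9): P, Q, R, S, T, U, V, W, X
  1-simplices (16): PR, PT, PU, PV, QR, QT, QV, RT, RU, RW, SV, SX, UV, UW, UX, VX
  2-simplices (7): PRT, PRU, PUV, QRT, RUW, SVX, UVX

giving chain groups C_0 ≅ Z^9, C_1 ≅ Z^16, C_2 ≅ Z^7.

∂_1: C_1 → C_0 is given by ∂[p,q] = [q] − [p]. For instance
  ∂QR = R − Q.
As a 9×16 matrix over Z this has rank 8, with invariant factors (1,1,1,1,1,1,1,1).

Boundary ∂_2: C_2 → C_1 sends each 2-simplex [p,q,r] to [q,r] − [p,r] + [p,q]. For instance
  ∂QRT = RT − QT + QR,
  ∂RUW = UW − RW + RU.
The resulting 16×7 matrix has rank 7, and its Smith normal form has invariant factors (1,1,1,1,1,1,1).

From H_k ≅ ker(∂_k) / im(∂_{k+1}) we obtain:

  H_0: rank C_0 − rank ∂_1 = 9 − 8 = 1, and the invariant factors of ∂_1 are all 1, so H_0 ≅ Z.
  H_1: rank ker ∂_1 − rank ∂_2 = (16 − 8) − 7 = 1, and the invariant factors of ∂_2 are all 1, so H_1 ≅ Z.
  H_2: rank ker ∂_2 − rank ∂_3 = (7 − 7) − 0 = 0, and there is no ∂_3, so H_2 ≅ 0.

As a check, the Euler characteristic is 9 − 16 + 7 = 0, which agrees with 1 − 1 + 0 = 0.

Hence the Betti numbers are b_0 = 1, b_1 = 1, b_2 = 0.

b_0 = 1, b_1 = 1, b_2 = 0.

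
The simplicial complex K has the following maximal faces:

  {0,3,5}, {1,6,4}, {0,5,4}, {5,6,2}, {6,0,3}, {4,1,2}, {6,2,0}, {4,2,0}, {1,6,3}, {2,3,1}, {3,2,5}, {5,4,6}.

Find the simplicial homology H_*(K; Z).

H_0 ≅ Z,  H_1 ≅ Z_2,  H_2 = 0.

K has 7 vertices, 18 edges, 12 triangles.
rank ∂_0 = 0, rank ∂_1 = 6 ⇒ b_0 = 7 − 0 − 6 = 1; all invariant factors of ∂_1 are 1 so no torsion. So H_0 = Z.
rank ∂_1 = 6, rank ∂_2 = 12 ⇒ b_1 = 18 − 6 − 12 = 0; ∂_2 has invariant factor(s) [2] giving torsion. So H_1 = Z_2.
rank ∂_2 = 12, rank ∂_3 = 0 ⇒ b_2 = 12 − 12 − 0 = 0. So H_2 = 0.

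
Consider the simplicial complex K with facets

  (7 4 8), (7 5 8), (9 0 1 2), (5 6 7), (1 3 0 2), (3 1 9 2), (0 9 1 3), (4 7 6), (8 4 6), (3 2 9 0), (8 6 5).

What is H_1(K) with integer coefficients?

H_1 = 0.

K has 10 vertices, 19 edges, 16 triangles, 5 3-simplices.
rank ∂_1 = 8, rank ∂_2 = 11 ⇒ b_1 = 19 − 8 − 11 = 0; all invariant factors of ∂_2 are 1 so no torsion. So H_1 ≅ 0.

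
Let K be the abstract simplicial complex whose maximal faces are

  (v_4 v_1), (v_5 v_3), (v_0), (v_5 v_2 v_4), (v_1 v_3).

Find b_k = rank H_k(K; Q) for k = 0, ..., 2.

Fix the vertex order v_0 < v_1 < v_2 < v_3 < v_4 < v_5 and write every simplex with vertices in increasing order. Then dim K = 2 and the simplices of K are:

  0-simplices (6): [v_0], [v_1], [v_2], [v_3], [v_4], [v_5]
  1-simplices (6): [v_1,v_3], [v_1,v_4], [v_2,v_4], [v_2,v_5], [v_3,v_5], [v_4,v_5]
  2-simplices (1): [v_2,v_4,v_5]

so the chain groups are C_0 ≅ Z^6, C_1 ≅ Z^6, C_2 ≅ Z^1.

∂_1: C_1 → C_0 sends each edge [p,q] (with p < q) to q − p.
The resulting 6×6 matrix has rank 4, and its Smith normal form has invariant factors (1,1,1,1).

The boundary map ∂_2: C_2 → C_1 sends each 2-simplex [p,q,r] to [q,r] − [p,r] + [p,q]. For instance
  ∂[v_2,v_4,v_5] = [v_4,v_5] − [v_2,v_5] + [v_2,v_4].
The 6×1 boundary matrix has rank 1 and Smith normal form diag(1).

From H_k ≅ ker(∂_k) / im(∂_{k+1}) we obtain:

  H_0: rank C_0 − rank ∂_1 = 6 − 4 = 2, and the invariant factors of ∂_1 are all 1, so H_0 ≅ Z^2.
  H_1: rank ker ∂_1 − rank ∂_2 = (6 − 4) − 1 = 1, and the invariant factors of ∂_2 are all 1, so H_1 ≅ Z.
  H_2: rank ker ∂_2 − rank ∂_3 = (1 − 1) − 0 = 0, and there is no ∂_3, so H_2 ≅ 0.

Hence the Betti numbers are b_0 = 2, b_1 = 1, b_2 = 0.

b_0 = 2, b_1 = 1, b_2 = 0.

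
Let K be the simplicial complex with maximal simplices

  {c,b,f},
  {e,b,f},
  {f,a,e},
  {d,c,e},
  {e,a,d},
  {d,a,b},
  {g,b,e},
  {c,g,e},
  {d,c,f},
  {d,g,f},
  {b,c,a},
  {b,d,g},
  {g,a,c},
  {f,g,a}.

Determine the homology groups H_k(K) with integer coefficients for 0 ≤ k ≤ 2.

Take the total order a < b < c < d < e < f < g on the vertex set. Then K (dimension 2) consists of the simplices:

  0-simplices (7): a, b, c, d, e, f, g
  1-simplices (21): ab, ac, ad, ae, af, ag, bc, bd, be, bf, bg, cd, ce, cf, cg, de, df, dg, ef, eg, fg
  2-simplices (14): abc, abd, acg, ade, aef, afg, bcf, bdg, bef, beg, cde, cdf, ceg, dfg

giving chain groups C_0 ≅ Z^7, C_1 ≅ Z^21, C_2 ≅ Z^14.

∂_1: C_1 → C_0 is given by ∂[p,q] = [q] − [p]. For instance
  ∂ac = c − a.
The resulting 7×21 matrix has rank 6, and its Smith normal form has invariant factors (1,1,1,1,1,1).

∂_2: C_2 → C_1 sends each 2-simplex [p,q,r] to [q,r] − [p,r] + [p,q]. For instance
  ∂abc = bc − ac + ab,
  ∂bdg = dg − bg + bd.
As a 21×14 matrix over Z this has rank 13, with invariant factors (1,1,1,1,1,1,1,1,1,1,1,1,1).

Now H_k = ker ∂_k / im ∂_{k+1}, so:

  H_0: rank C_0 − rank ∂_1 = 7 − 6 = 1, and the invariant factors of ∂_1 are all 1, so H_0 = Z.
  H_1: rank ker ∂_1 − rank ∂_2 = (21 − 6) − 13 = 2, and the invariant factors of ∂_2 are all 1, so H_1 = Z^2.
  H_2: rank ker ∂_2 − rank ∂_3 = (14 − 13) − 0 = 1, and there is no ∂_3, so H_2 = Z.

(K is a triangulation of the torus T^2.)

H_0 ≅ Z,  H_1 ≅ Z^2,  H_2 ≅ Z.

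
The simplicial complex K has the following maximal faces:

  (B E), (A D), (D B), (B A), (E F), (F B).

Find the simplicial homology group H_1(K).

H_1 = Z^2.

Order the vertices as A < B < D < E < F. Listing each simplex with vertices in this order, K has dimension 1 with simplices:

  0-simplices (5): A, B, D, E, F
  1-simplices (6): AB, AD, BD, BE, BF, EF

so the chain groups are C_0 ≅ Z^5, C_1 ≅ Z^6.

∂_1: C_1 → C_0 maps an edge to its endpoints' difference, ∂[p,q] = q − p. For instance
  ∂AB = B − A.
As a 5×6 matrix over Z this has rank 4, with invariant factors (1,1,1,1).

Reading off H_k = ker ∂_k / im ∂_{k+1}:

  H_1: rank ker ∂_1 − rank ∂_2 = (6 − 4) − 0 = 2, and there is no ∂_2, so H_1 = Z^2.

(K is a triangulation of a wedge of 2 circles.)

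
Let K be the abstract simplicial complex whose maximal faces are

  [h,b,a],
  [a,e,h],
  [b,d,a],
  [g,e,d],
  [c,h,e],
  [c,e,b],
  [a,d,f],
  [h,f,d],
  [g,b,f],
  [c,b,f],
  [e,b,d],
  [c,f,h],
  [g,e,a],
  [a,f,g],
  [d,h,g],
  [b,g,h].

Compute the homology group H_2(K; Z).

H_2 ≅ Z.

We work with the vertex ordering a < b < c < d < e < f < g < h. The simplices of K, each written with vertices in increasing order, are:

  0-simplices (8): a, b, c, d, e, f, g, h
  1-simplices (24): ab, ad, ae, af, ag, ah, bc, bd, be, bf, bg, bh, ce, cf, ch, de, df, dg, dh, eg, eh, fg, fh, gh
  2-simplices (16): abd, abh, adf, aeg, aeh, afg, bce, bcf, bde, bfg, bgh, ceh, cfh, deg, dfh, dgh

giving chain groups C_0 ≅ Z^8, C_1 ≅ Z^24, C_2 ≅ Z^16.

The boundary map ∂_1: C_1 → C_0 is given by ∂[p,q] = [q] − [p]. For instance
  ∂bg = g − b.
The resulting 8×24 matrix has rank 7, and its Smith normal form has invariant factors (1,1,1,1,1,1,1).

The boundary map ∂_2: C_2 → C_1 acts by ∂[p,q,r] = [q,r] − [p,r] + [p,q]. For instance
  ∂dgh = gh − dh + dg,
  ∂aeg = eg − ag + ae.
This gives a 24×16 integer matrix of rank 15; reducing to Smith normal form yields diagonal entries (1,1,1,1,1,1,1,1,1,1,1,1,1,1,1).

Computing H_k = (kernel of ∂_k) / (image of ∂_{k+1}):

  H_2: rank ker ∂_2 − rank ∂_3 = (16 − 15) − 0 = 1, and there is no ∂_3, so H_2 ≅ Z.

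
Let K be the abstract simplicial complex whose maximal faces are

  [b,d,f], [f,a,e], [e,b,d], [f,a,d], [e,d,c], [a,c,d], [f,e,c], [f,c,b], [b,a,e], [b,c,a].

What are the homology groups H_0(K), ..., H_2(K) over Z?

H_0 = Z,  H_1 = Z/2Z,  H_2 = 0.

Order the vertices as a < b < c < d < e < f. Listing each simplex with vertices in this order, K has dimension 2 with simplices:

  0-simplices (6): a, b, c, d, e, f
  1-simplices (15): ab, ac, ad, ae, af, bc, bd, be, bf, cd, ce, cf, de, df, ef
  2-simplices (10): abc, abe, acd, adf, aef, bcf, bde, bdf, cde, cef

so the chain groups are C_0 ≅ Z^6, C_1 ≅ Z^15, C_2 ≅ Z^10.

∂_1: C_1 → C_0 maps an edge to its endpoints' difference, ∂[p,q] = q − p.
As a 6×15 matrix over Z this has rank 5, with invariant factors (1,1,1,1,1).

Boundary ∂_2: C_2 → C_1 acts by ∂[p,q,r] = [q,r] − [p,r] + [p,q]. For instance
  ∂cde = de − ce + cd,
  ∂bcf = cf − bf + bc.
The 15×10 boundary matrix has rank 10 and Smith normal form diag(1,1,1,1,1,1,1,1,1,2).

Reading off H_k = ker ∂_k / im ∂_{k+1}:

  H_0: rank C_0 − rank ∂_1 = 6 − 5 = 1, and the invariant factors of ∂_1 are all 1, so H_0 ≅ Z.
  H_1: rank ker ∂_1 − rank ∂_2 = (15 − 5) − 10 = 0, and ∂_2 has invariant factor 2 > 1, so H_1 ≅ Z/2Z.
  H_2: rank ker ∂_2 − rank ∂_3 = (10 − 10) − 0 = 0, and there is no ∂_3, so H_2 ≅ 0.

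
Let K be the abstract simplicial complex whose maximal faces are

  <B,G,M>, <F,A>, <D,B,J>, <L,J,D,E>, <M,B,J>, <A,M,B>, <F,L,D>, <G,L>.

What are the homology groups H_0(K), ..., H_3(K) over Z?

Fix the vertex order A < B < D < E < F < G < J < L < M and write every simplex with vertices in increasing order. Then dim K = 3 and the simplices of K are:

  0-simplices (9): A, B, D, E, F, G, J, L, M
  1-simplices (18): AB, AF, AM, BD, BG, BJ, BM, DE, DF, DJ, DL, EJ, EL, FL, GL, GM, JL, JM
  2-simplices (9): ABM, BDJ, BGM, BJM, DEJ, DEL, DFL, DJL, EJL
  3-simplices (1): DEJL

so the chain groups are C_0 ≅ Z^9, C_1 ≅ Z^18, C_2 ≅ Z^9, C_3 ≅ Z^1.

The boundary map ∂_1: C_1 → C_0 is given by ∂[p,q] = [q] − [p]. For instance
  ∂DJ = J − D.
As a 9×18 matrix over Z this has rank 8, with invariant factors (1,1,1,1,1,1,1,1).

∂_2: C_2 → C_1 maps a triangle to the signed sum of its edges. For instance
  ∂ABM = BM − AM + AB,
  ∂DJL = JL − DL + DJ.
This gives a 18×9 integer matrix of rank 8; reducing to Smith normal form yields diagonal entries (1,1,1,1,1,1,1,1).

The boundary map ∂_3: C_3 → C_2 sends each 3-simplex σ to the alternating sum Σ_i (−1)^i (σ with its i-th vertex removed). For instance
  ∂DEJL = EJL − DJL + DEL − DEJ.
The resulting 9×1 matrix has rank 1, and its Smith normal form has invariant factors (1).

Now H_k = ker ∂_k / im ∂_{k+1}, so:

  H_0: rank C_0 − rank ∂_1 = 9 − 8 = 1, and the invariant factors of ∂_1 are all 1, so H_0 = Z.
  H_1: rank ker ∂_1 − rank ∂_2 = (18 − 8) − 8 = 2, and the invariant factors of ∂_2 are all 1, so H_1 = Z^2.
  H_2: rank ker ∂_2 − rank ∂_3 = (9 − 8) − 1 = 0, and the invariant factors of ∂_3 are all 1, so H_2 = 0.
  H_3: rank ker ∂_3 − rank ∂_4 = (1 − 1) − 0 = 0, and there is no ∂_4, so H_3 = 0.

As a check, the Euler characteristic is 9 − 18 + 9 − 1 = -1, which agrees with 1 − 2 + 0 − 0 = -1.

H_0 = Z,  H_1 = Z^2,  H_2 = 0,  H_3 = 0.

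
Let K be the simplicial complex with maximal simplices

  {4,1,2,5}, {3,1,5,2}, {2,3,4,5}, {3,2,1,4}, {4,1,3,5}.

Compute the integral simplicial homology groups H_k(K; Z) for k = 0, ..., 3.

We work with the vertex ordering 1 < 2 < 3 < 4 < 5. The simplices of K, each written with vertices in increasing order, are:

  0-simplices (5): [1], [2], [3], [4], [5]
  1-simplices (10): [1,2], [1,3], [1,4], [1,5], [2,3], [2,4], [2,5], [3,4], [3,5], [4,5]
  2-simplices (10): [1,2,3], [1,2,4], [1,2,5], [1,3,4], [1,3,5], [1,4,5], [2,3,4], [2,3,5], [2,4,5], [3,4,5]
  3-simplices (5): [1,2,3,4], [1,2,3,5], [1,2,4,5], [1,3,4,5], [2,3,4,5]

giving chain groups C_0 ≅ Z^5, C_1 ≅ Z^10, C_2 ≅ Z^10, C_3 ≅ Z^5.

∂_1: C_1 → C_0 sends each edge [p,q] (with p < q) to q − p.
This gives a 5×10 integer matrix of rank 4; reducing to Smith normal form yields diagonal entries (1,1,1,1).

Boundary ∂_2: C_2 → C_1 sends each 2-simplex [p,q,r] to [q,r] − [p,r] + [p,q]. For instance
  ∂[1,3,5] = [3,5] − [1,5] + [1,3],
  ∂[1,2,3] = [2,3] − [1,3] + [1,2].
The resulting 10×10 matrix has rank 6, and its Smith normal form has invariant factors (1,1,1,1,1,1).

Boundary ∂_3: C_3 → C_2 sends each 3-simplex σ to the alternating sum Σ_i (−1)^i (σ with its i-th vertex removed). For instance
  ∂[2,3,4,5] = [3,4,5] − [2,4,5] + [2,3,5] − [2,3,4],
  ∂[1,2,3,5] = [2,3,5] − [1,3,5] + [1,2,5] − [1,2,3].
The 10×5 boundary matrix has rank 4 and Smith normal form diag(1,1,1,1).

Computing H_k = (kernel of ∂_k) / (image of ∂_{k+1}):

  H_0: rank C_0 − rank ∂_1 = 5 − 4 = 1, and the invariant factors of ∂_1 are all 1, so H_0 ≅ Z.
  H_1: rank ker ∂_1 − rank ∂_2 = (10 − 4) − 6 = 0, and the invariant factors of ∂_2 are all 1, so H_1 ≅ 0.
  H_2: rank ker ∂_2 − rank ∂_3 = (10 − 6) − 4 = 0, and the invariant factors of ∂_3 are all 1, so H_2 ≅ 0.
  H_3: rank ker ∂_3 − rank ∂_4 = (5 − 4) − 0 = 1, and there is no ∂_4, so H_3 ≅ Z.

(K is a triangulation of the 3-sphere S^3.)

H_0 ≅ Z,  H_1 = 0,  H_2 = 0,  H_3 ≅ Z.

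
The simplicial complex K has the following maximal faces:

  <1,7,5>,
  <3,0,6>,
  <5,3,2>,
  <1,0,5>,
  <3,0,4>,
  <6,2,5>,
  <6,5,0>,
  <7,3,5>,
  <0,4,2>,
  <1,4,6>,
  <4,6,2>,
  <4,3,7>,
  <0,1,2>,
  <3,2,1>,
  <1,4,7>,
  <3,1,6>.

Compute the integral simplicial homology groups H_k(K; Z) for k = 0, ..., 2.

H_0 ≅ Z,  H_1 ≅ Z^2,  H_2 ≅ Z.

Take the total order 0 < 1 < 2 < 3 < 4 < 5 < 6 < 7 on the vertex set. Then K (dimension 2) consists of the simplices:

  0-simplices (8): [0], [1], [2], [3], [4], [5], [6], [7]
  1-simplices (24): (24 of them)
  2-simplices (16): [0,1,2], [0,1,5], [0,2,4], [0,3,4], [0,3,6], [0,5,6], [1,2,3], [1,3,6], [1,4,6], [1,4,7], [1,5,7], [2,3,5], [2,4,6], [2,5,6], [3,4,7], [3,5,7]

so the chain groups are C_0 ≅ Z^8, C_1 ≅ Z^24, C_2 ≅ Z^16.

∂_1: C_1 → C_0 sends each edge [p,q] (with p < q) to q − p.
The resulting 8×24 matrix has rank 7, and its Smith normal form has invariant factors (1,1,1,1,1,1,1).

∂_2: C_2 → C_1 maps a triangle to the signed sum of its edges. For instance
  ∂[0,3,4] = [3,4] − [0,4] + [0,3],
  ∂[0,2,4] = [2,4] − [0,4] + [0,2].
As a 24×16 matrix over Z this has rank 15, with invariant factors (1,1,1,1,1,1,1,1,1,1,1,1,1,1,1).

From H_k ≅ ker(∂_k) / im(∂_{k+1}) we obtain:

  H_0: rank C_0 − rank ∂_1 = 8 − 7 = 1, and the invariant factors of ∂_1 are all 1, so H_0 = Z.
  H_1: rank ker ∂_1 − rank ∂_2 = (24 − 7) − 15 = 2, and the invariant factors of ∂_2 are all 1, so H_1 = Z^2.
  H_2: rank ker ∂_2 − rank ∂_3 = (16 − 15) − 0 = 1, and there is no ∂_3, so H_2 = Z.

(K is a triangulation of the torus T^2.)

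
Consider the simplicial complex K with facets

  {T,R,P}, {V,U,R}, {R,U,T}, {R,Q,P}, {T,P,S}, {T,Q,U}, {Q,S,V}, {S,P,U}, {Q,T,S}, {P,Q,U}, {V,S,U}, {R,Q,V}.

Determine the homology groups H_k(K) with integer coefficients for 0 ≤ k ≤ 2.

Take the total order P < Q < R < S < T < U < V on the vertex set. Then K (dimension 2) consists of the simplices:

  0-simplices (7): P, Q, R, S, T, U, V
  1-simplices (18): PQ, PR, PS, PT, PU, QR, QS, QT, QU, QV, RT, RU, RV, ST, SU, SV, TU, UV
  2-simplices (12): PQR, PQU, PRT, PST, PSU, QRV, QST, QSV, QTU, RTU, RUV, SUV

so the chain groups are C_0 ≅ Z^7, C_1 ≅ Z^18, C_2 ≅ Z^12.

The boundary map ∂_1: C_1 → C_0 maps an edge to its endpoints' difference, ∂[p,q] = q − p.
The 7×18 boundary matrix has rank 6 and Smith normal form diag(1,1,1,1,1,1).

Boundary ∂_2: C_2 → C_1 maps a triangle to the signed sum of its edges. For instance
  ∂PQR = QR − PR + PQ,
  ∂PSU = SU − PU + PS.
The 18×12 boundary matrix has rank 12 and Smith normal form diag(1,1,1,1,1,1,1,1,1,1,1,2).

From H_k ≅ ker(∂_k) / im(∂_{k+1}) we obtain:

  H_0: rank C_0 − rank ∂_1 = 7 − 6 = 1, and the invariant factors of ∂_1 are all 1, so H_0 = Z.
  H_1: rank ker ∂_1 − rank ∂_2 = (18 − 6) − 12 = 0, and ∂_2 has invariant factor 2 > 1, so H_1 = Z_2.
  H_2: rank ker ∂_2 − rank ∂_3 = (12 − 12) − 0 = 0, and there is no ∂_3, so H_2 = 0.

As a check, the Euler characteristic is 7 − 18 + 12 = 1, which agrees with 1 − 0 + 0 = 1.

H_0 = Z,  H_1 = Z_2,  H_2 = 0.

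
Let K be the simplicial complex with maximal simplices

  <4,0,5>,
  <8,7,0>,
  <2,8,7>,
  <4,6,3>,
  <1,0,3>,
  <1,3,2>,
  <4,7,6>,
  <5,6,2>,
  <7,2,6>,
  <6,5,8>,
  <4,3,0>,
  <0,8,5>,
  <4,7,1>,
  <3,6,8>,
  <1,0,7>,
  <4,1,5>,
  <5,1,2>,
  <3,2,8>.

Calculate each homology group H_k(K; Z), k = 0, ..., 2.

Order the vertices as 0 < 1 < 2 < 3 < 4 < 5 < 6 < 7 < 8. Listing each simplex with vertices in this order, K has dimension 2 with simplices:

  0-simplices (9): [0], [1], [2], [3], [4], [5], [6], [7], [8]
  1-simplices (27): (27 of them)
  2-simplices (18): [0,1,3], [0,1,7], [0,3,4], [0,4,5], [0,5,8], [0,7,8], [1,2,3], [1,2,5], [1,4,5], [1,4,7], [2,3,8], [2,5,6], [2,6,7], [2,7,8], [3,4,6], [3,6,8], [4,6,7], [5,6,8]

giving chain groups C_0 ≅ Z^9, C_1 ≅ Z^27, C_2 ≅ Z^18.

∂_1: C_1 → C_0 maps an edge to its endpoints' difference, ∂[p,q] = q − p. For instance
  ∂[2,8] = [8] − [2].
As a 9×27 matrix over Z this has rank 8, with invariant factors (1,1,1,1,1,1,1,1).

Boundary ∂_2: C_2 → C_1 acts by ∂[p,q,r] = [q,r] − [p,r] + [p,q]. For instance
  ∂[5,6,8] = [6,8] − [5,8] + [5,6],
  ∂[4,6,7] = [6,7] − [4,7] + [4,6].
The resulting 27×18 matrix has rank 18, and its Smith normal form has invariant factors (1,1,1,1,1,1,1,1,1,1,1,1,1,1,1,1,1,2).

Reading off H_k = ker ∂_k / im ∂_{k+1}:

  H_0: rank C_0 − rank ∂_1 = 9 − 8 = 1, and the invariant factors of ∂_1 are all 1, so H_0 ≅ Z.
  H_1: rank ker ∂_1 − rank ∂_2 = (27 − 8) − 18 = 1, and ∂_2 has invariant factor 2 > 1, so H_1 ≅ Z ⊕ Z_2.
  H_2: rank ker ∂_2 − rank ∂_3 = (18 − 18) − 0 = 0, and there is no ∂_3, so H_2 ≅ 0.

H_0 = Z,  H_1 = Z ⊕ Z_2,  H_2 = 0.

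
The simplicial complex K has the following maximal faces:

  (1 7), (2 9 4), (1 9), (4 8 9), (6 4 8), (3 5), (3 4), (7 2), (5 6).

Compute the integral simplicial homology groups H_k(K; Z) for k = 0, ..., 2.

K has 9 vertices, 13 edges, 3 triangles.
rank ∂_0 = 0, rank ∂_1 = 8 ⇒ b_0 = 9 − 0 − 8 = 1; all invariant factors of ∂_1 are 1 so no torsion. So H_0 = Z.
rank ∂_1 = 8, rank ∂_2 = 3 ⇒ b_1 = 13 − 8 − 3 = 2; all invariant factors of ∂_2 are 1 so no torsion. So H_1 = Z^2.
rank ∂_2 = 3, rank ∂_3 = 0 ⇒ b_2 = 3 − 3 − 0 = 0. So H_2 = 0.

H_0 = Z,  H_1 = Z^2,  H_2 = 0.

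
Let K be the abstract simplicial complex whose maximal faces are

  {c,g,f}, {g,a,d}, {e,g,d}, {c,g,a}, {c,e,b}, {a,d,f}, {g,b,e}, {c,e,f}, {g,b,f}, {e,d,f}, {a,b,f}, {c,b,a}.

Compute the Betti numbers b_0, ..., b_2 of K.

We work with the vertex ordering a < b < c < d < e < f < g. The simplices of K, each written with vertices in increasing order, are:

  0-simplices (7): a, b, c, d, e, f, g
  1-simplices (18): ab, ac, ad, af, ag, bc, be, bf, bg, ce, cf, cg, de, df, dg, ef, eg, fg
  2-simplices (12): abc, abf, acg, adf, adg, bce, beg, bfg, cef, cfg, def, deg

so the chain groups are C_0 ≅ Z^7, C_1 ≅ Z^18, C_2 ≅ Z^12.

Boundary ∂_1: C_1 → C_0 is given by ∂[p,q] = [q] − [p].
The 7×18 boundary matrix has rank 6 and Smith normal form diag(1,1,1,1,1,1).

The boundary map ∂_2: C_2 → C_1 sends each 2-simplex [p,q,r] to [q,r] − [p,r] + [p,q]. For instance
  ∂bce = ce − be + bc,
  ∂acg = cg − ag + ac.
The 18×12 boundary matrix has rank 12 and Smith normal form diag(1,1,1,1,1,1,1,1,1,1,1,2).

Reading off H_k = ker ∂_k / im ∂_{k+1}:

  H_0: rank C_0 − rank ∂_1 = 7 − 6 = 1, and the invariant factors of ∂_1 are all 1, so H_0 ≅ Z.
  H_1: rank ker ∂_1 − rank ∂_2 = (18 − 6) − 12 = 0, and ∂_2 has invariant factor 2 > 1, so H_1 ≅ Z/2Z.
  H_2: rank ker ∂_2 − rank ∂_3 = (12 − 12) − 0 = 0, and there is no ∂_3, so H_2 ≅ 0.

Hence the Betti numbers are b_0 = 1, b_1 = 0, b_2 = 0.

b_0 = 1, b_1 = 0, b_2 = 0.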